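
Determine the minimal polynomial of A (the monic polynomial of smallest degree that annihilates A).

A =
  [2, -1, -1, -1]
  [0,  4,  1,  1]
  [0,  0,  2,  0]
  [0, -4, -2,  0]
x^3 - 6*x^2 + 12*x - 8

The characteristic polynomial is χ_A(x) = (x - 2)^4, so the eigenvalues are known. The minimal polynomial is
  m_A(x) = Π_λ (x − λ)^{k_λ}
where k_λ is the size of the *largest* Jordan block for λ (equivalently, the smallest k with (A − λI)^k v = 0 for every generalised eigenvector v of λ).

  λ = 2: largest Jordan block has size 3, contributing (x − 2)^3

So m_A(x) = (x - 2)^3 = x^3 - 6*x^2 + 12*x - 8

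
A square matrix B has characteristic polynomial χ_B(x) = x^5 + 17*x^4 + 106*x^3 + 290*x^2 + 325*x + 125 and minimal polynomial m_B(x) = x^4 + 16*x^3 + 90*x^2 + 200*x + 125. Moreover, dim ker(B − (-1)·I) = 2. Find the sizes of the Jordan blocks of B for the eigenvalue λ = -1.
Block sizes for λ = -1: [1, 1]

Step 1 — from the characteristic polynomial, algebraic multiplicity of λ = -1 is 2. From dim ker(B − (-1)·I) = 2, there are exactly 2 Jordan blocks for λ = -1.
Step 2 — from the minimal polynomial, the factor (x + 1) tells us the largest block for λ = -1 has size 1.
Step 3 — with total size 2, 2 blocks, and largest block 1, the block sizes (in nonincreasing order) are [1, 1].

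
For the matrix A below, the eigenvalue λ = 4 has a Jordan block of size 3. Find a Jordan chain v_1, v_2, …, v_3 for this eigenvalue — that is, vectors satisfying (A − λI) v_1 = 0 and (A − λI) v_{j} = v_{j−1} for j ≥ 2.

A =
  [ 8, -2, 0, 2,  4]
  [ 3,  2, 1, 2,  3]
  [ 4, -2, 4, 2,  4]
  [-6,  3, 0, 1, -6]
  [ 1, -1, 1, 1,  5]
A Jordan chain for λ = 4 of length 3:
v_1 = (2, 1, 2, -3, 0)ᵀ
v_2 = (4, 3, 4, -6, 1)ᵀ
v_3 = (1, 0, 0, 0, 0)ᵀ

Let N = A − (4)·I. We want v_3 with N^3 v_3 = 0 but N^2 v_3 ≠ 0; then v_{j-1} := N · v_j for j = 3, …, 2.

Pick v_3 = (1, 0, 0, 0, 0)ᵀ.
Then v_2 = N · v_3 = (4, 3, 4, -6, 1)ᵀ.
Then v_1 = N · v_2 = (2, 1, 2, -3, 0)ᵀ.

Sanity check: (A − (4)·I) v_1 = (0, 0, 0, 0, 0)ᵀ = 0. ✓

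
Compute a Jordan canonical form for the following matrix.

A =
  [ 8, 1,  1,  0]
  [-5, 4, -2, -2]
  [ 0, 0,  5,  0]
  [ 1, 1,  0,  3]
J_3(5) ⊕ J_1(5)

The characteristic polynomial is
  det(x·I − A) = x^4 - 20*x^3 + 150*x^2 - 500*x + 625 = (x - 5)^4

Eigenvalues and multiplicities (the geometric multiplicity of λ is n − rank(A − λI), which equals the number of Jordan blocks for λ):
  λ = 5: algebraic multiplicity = 4, geometric multiplicity = 2

Determining the block sizes for each eigenvalue:
  λ = 5: with am = 4 and gm = 2, the partition is not yet determined (e.g. several partitions of 4 into 2 parts exist). Let N = A − (5)·I. Computing rank(N^1) = 2, rank(N^2) = 1, rank(N^3) = 0; the number of blocks of size ≥ j is rank(N^{j−1}) − rank(N^j), giving [2, 1, 1]. So we have 1 block(s) of size 3, 1 block(s) of size 1 → block sizes [3, 1]

Assembling the blocks gives a Jordan form
J =
  [5, 1, 0, 0]
  [0, 5, 1, 0]
  [0, 0, 5, 0]
  [0, 0, 0, 5]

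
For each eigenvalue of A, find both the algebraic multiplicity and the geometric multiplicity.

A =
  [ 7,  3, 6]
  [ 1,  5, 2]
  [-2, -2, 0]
λ = 4: alg = 3, geom = 2

Step 1 — factor the characteristic polynomial to read off the algebraic multiplicities:
  χ_A(x) = (x - 4)^3

Step 2 — compute geometric multiplicities via the rank-nullity identity g(λ) = n − rank(A − λI):
  rank(A − (4)·I) = 1, so dim ker(A − (4)·I) = n − 1 = 2

Summary:
  λ = 4: algebraic multiplicity = 3, geometric multiplicity = 2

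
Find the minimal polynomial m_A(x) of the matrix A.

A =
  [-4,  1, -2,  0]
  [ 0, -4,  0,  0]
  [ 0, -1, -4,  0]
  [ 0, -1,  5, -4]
x^3 + 12*x^2 + 48*x + 64

The characteristic polynomial is χ_A(x) = (x + 4)^4, so the eigenvalues are known. The minimal polynomial is
  m_A(x) = Π_λ (x − λ)^{k_λ}
where k_λ is the size of the *largest* Jordan block for λ (equivalently, the smallest k with (A − λI)^k v = 0 for every generalised eigenvector v of λ).

  λ = -4: largest Jordan block has size 3, contributing (x + 4)^3

So m_A(x) = (x + 4)^3 = x^3 + 12*x^2 + 48*x + 64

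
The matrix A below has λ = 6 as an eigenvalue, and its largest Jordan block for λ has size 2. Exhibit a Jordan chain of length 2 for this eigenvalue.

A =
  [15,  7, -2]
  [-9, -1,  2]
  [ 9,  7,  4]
A Jordan chain for λ = 6 of length 2:
v_1 = (9, -9, 9)ᵀ
v_2 = (1, 0, 0)ᵀ

Let N = A − (6)·I. We want v_2 with N^2 v_2 = 0 but N^1 v_2 ≠ 0; then v_{j-1} := N · v_j for j = 2, …, 2.

Pick v_2 = (1, 0, 0)ᵀ.
Then v_1 = N · v_2 = (9, -9, 9)ᵀ.

Sanity check: (A − (6)·I) v_1 = (0, 0, 0)ᵀ = 0. ✓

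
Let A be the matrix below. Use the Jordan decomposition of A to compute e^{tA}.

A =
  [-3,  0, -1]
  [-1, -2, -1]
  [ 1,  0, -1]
e^{tA} =
  [-t*exp(-2*t) + exp(-2*t), 0, -t*exp(-2*t)]
  [-t*exp(-2*t), exp(-2*t), -t*exp(-2*t)]
  [t*exp(-2*t), 0, t*exp(-2*t) + exp(-2*t)]

Strategy: write A = P · J · P⁻¹ where J is a Jordan canonical form, so e^{tA} = P · e^{tJ} · P⁻¹, and e^{tJ} can be computed block-by-block.

A has Jordan form
J =
  [-2,  1,  0]
  [ 0, -2,  0]
  [ 0,  0, -2]
(up to reordering of blocks).

Per-block formulas:
  For a 2×2 Jordan block J_2(-2): exp(t · J_2(-2)) = e^(-2t)·(I + t·N), where N is the 2×2 nilpotent shift.
  For a 1×1 block at λ = -2: exp(t · [-2]) = [e^(-2t)].

After assembling e^{tJ} and conjugating by P, we get:

e^{tA} =
  [-t*exp(-2*t) + exp(-2*t), 0, -t*exp(-2*t)]
  [-t*exp(-2*t), exp(-2*t), -t*exp(-2*t)]
  [t*exp(-2*t), 0, t*exp(-2*t) + exp(-2*t)]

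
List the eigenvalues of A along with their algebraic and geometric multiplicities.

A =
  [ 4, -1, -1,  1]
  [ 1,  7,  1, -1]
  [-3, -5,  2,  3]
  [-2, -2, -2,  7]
λ = 5: alg = 4, geom = 2

Step 1 — factor the characteristic polynomial to read off the algebraic multiplicities:
  χ_A(x) = (x - 5)^4

Step 2 — compute geometric multiplicities via the rank-nullity identity g(λ) = n − rank(A − λI):
  rank(A − (5)·I) = 2, so dim ker(A − (5)·I) = n − 2 = 2

Summary:
  λ = 5: algebraic multiplicity = 4, geometric multiplicity = 2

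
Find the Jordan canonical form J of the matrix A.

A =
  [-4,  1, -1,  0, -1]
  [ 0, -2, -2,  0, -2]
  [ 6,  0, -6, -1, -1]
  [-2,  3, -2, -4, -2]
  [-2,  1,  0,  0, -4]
J_3(-4) ⊕ J_2(-4)

The characteristic polynomial is
  det(x·I − A) = x^5 + 20*x^4 + 160*x^3 + 640*x^2 + 1280*x + 1024 = (x + 4)^5

Eigenvalues and multiplicities (the geometric multiplicity of λ is n − rank(A − λI), which equals the number of Jordan blocks for λ):
  λ = -4: algebraic multiplicity = 5, geometric multiplicity = 2

Determining the block sizes for each eigenvalue:
  λ = -4: with am = 5 and gm = 2, the partition is not yet determined (e.g. several partitions of 5 into 2 parts exist). Let N = A − (-4)·I. Computing rank(N^1) = 3, rank(N^2) = 1, rank(N^3) = 0; the number of blocks of size ≥ j is rank(N^{j−1}) − rank(N^j), giving [2, 2, 1]. So we have 1 block(s) of size 3, 1 block(s) of size 2 → block sizes [3, 2]

Assembling the blocks gives a Jordan form
J =
  [-4,  1,  0,  0,  0]
  [ 0, -4,  1,  0,  0]
  [ 0,  0, -4,  0,  0]
  [ 0,  0,  0, -4,  1]
  [ 0,  0,  0,  0, -4]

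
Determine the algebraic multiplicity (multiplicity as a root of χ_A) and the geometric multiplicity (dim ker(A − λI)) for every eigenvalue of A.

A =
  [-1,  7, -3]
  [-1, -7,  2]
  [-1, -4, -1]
λ = -3: alg = 3, geom = 1

Step 1 — factor the characteristic polynomial to read off the algebraic multiplicities:
  χ_A(x) = (x + 3)^3

Step 2 — compute geometric multiplicities via the rank-nullity identity g(λ) = n − rank(A − λI):
  rank(A − (-3)·I) = 2, so dim ker(A − (-3)·I) = n − 2 = 1

Summary:
  λ = -3: algebraic multiplicity = 3, geometric multiplicity = 1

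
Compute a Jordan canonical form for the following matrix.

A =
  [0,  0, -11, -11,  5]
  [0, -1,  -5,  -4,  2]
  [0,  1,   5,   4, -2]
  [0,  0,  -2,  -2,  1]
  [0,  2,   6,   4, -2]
J_3(0) ⊕ J_2(0)

The characteristic polynomial is
  det(x·I − A) = x^5

Eigenvalues and multiplicities (the geometric multiplicity of λ is n − rank(A − λI), which equals the number of Jordan blocks for λ):
  λ = 0: algebraic multiplicity = 5, geometric multiplicity = 2

Determining the block sizes for each eigenvalue:
  λ = 0: with am = 5 and gm = 2, the partition is not yet determined (e.g. several partitions of 5 into 2 parts exist). Let N = A − (0)·I. Computing rank(N^1) = 3, rank(N^2) = 1, rank(N^3) = 0; the number of blocks of size ≥ j is rank(N^{j−1}) − rank(N^j), giving [2, 2, 1]. So we have 1 block(s) of size 3, 1 block(s) of size 2 → block sizes [3, 2]

Assembling the blocks gives a Jordan form
J =
  [0, 1, 0, 0, 0]
  [0, 0, 1, 0, 0]
  [0, 0, 0, 0, 0]
  [0, 0, 0, 0, 1]
  [0, 0, 0, 0, 0]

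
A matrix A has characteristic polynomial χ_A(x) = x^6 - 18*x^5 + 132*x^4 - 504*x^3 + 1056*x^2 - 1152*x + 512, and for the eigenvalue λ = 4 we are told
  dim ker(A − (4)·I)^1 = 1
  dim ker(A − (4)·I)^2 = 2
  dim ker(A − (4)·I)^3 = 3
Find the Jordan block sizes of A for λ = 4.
Block sizes for λ = 4: [3]

From the dimensions of kernels of powers, the number of Jordan blocks of size at least j is d_j − d_{j−1} where d_j = dim ker(N^j) (with d_0 = 0). Computing the differences gives [1, 1, 1].
The number of blocks of size exactly k is (#blocks of size ≥ k) − (#blocks of size ≥ k + 1), so the partition is: 1 block(s) of size 3.
In nonincreasing order the block sizes are [3].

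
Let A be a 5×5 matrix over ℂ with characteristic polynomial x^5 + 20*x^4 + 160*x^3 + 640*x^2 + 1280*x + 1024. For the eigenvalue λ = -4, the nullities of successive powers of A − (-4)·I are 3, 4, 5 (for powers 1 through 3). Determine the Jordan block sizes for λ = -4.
Block sizes for λ = -4: [3, 1, 1]

From the dimensions of kernels of powers, the number of Jordan blocks of size at least j is d_j − d_{j−1} where d_j = dim ker(N^j) (with d_0 = 0). Computing the differences gives [3, 1, 1].
The number of blocks of size exactly k is (#blocks of size ≥ k) − (#blocks of size ≥ k + 1), so the partition is: 2 block(s) of size 1, 1 block(s) of size 3.
In nonincreasing order the block sizes are [3, 1, 1].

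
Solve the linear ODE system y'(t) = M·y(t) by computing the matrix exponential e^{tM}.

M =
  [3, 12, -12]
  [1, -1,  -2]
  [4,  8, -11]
e^{tM} =
  [6*t*exp(-3*t) + exp(-3*t), 12*t*exp(-3*t), -12*t*exp(-3*t)]
  [t*exp(-3*t), 2*t*exp(-3*t) + exp(-3*t), -2*t*exp(-3*t)]
  [4*t*exp(-3*t), 8*t*exp(-3*t), -8*t*exp(-3*t) + exp(-3*t)]

Strategy: write M = P · J · P⁻¹ where J is a Jordan canonical form, so e^{tM} = P · e^{tJ} · P⁻¹, and e^{tJ} can be computed block-by-block.

M has Jordan form
J =
  [-3,  1,  0]
  [ 0, -3,  0]
  [ 0,  0, -3]
(up to reordering of blocks).

Per-block formulas:
  For a 2×2 Jordan block J_2(-3): exp(t · J_2(-3)) = e^(-3t)·(I + t·N), where N is the 2×2 nilpotent shift.
  For a 1×1 block at λ = -3: exp(t · [-3]) = [e^(-3t)].

After assembling e^{tJ} and conjugating by P, we get:

e^{tM} =
  [6*t*exp(-3*t) + exp(-3*t), 12*t*exp(-3*t), -12*t*exp(-3*t)]
  [t*exp(-3*t), 2*t*exp(-3*t) + exp(-3*t), -2*t*exp(-3*t)]
  [4*t*exp(-3*t), 8*t*exp(-3*t), -8*t*exp(-3*t) + exp(-3*t)]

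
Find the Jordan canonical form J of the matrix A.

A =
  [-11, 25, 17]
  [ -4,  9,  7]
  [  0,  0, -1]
J_3(-1)

The characteristic polynomial is
  det(x·I − A) = x^3 + 3*x^2 + 3*x + 1 = (x + 1)^3

Eigenvalues and multiplicities (the geometric multiplicity of λ is n − rank(A − λI), which equals the number of Jordan blocks for λ):
  λ = -1: algebraic multiplicity = 3, geometric multiplicity = 1

Determining the block sizes for each eigenvalue:
  λ = -1: one block (gm = 1), so the single block has size am = 3 → block sizes [3]

Assembling the blocks gives a Jordan form
J =
  [-1,  1,  0]
  [ 0, -1,  1]
  [ 0,  0, -1]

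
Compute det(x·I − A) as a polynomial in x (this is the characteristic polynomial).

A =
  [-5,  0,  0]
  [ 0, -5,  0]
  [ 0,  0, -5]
x^3 + 15*x^2 + 75*x + 125

Expanding det(x·I − A) (e.g. by cofactor expansion or by noting that A is similar to its Jordan form J, which has the same characteristic polynomial as A) gives
  χ_A(x) = x^3 + 15*x^2 + 75*x + 125
which factors as (x + 5)^3. The eigenvalues (with algebraic multiplicities) are λ = -5 with multiplicity 3.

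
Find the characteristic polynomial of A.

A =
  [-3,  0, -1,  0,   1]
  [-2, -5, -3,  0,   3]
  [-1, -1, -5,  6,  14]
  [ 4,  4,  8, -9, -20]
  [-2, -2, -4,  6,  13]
x^5 + 9*x^4 + 18*x^3 - 54*x^2 - 243*x - 243

Expanding det(x·I − A) (e.g. by cofactor expansion or by noting that A is similar to its Jordan form J, which has the same characteristic polynomial as A) gives
  χ_A(x) = x^5 + 9*x^4 + 18*x^3 - 54*x^2 - 243*x - 243
which factors as (x - 3)*(x + 3)^4. The eigenvalues (with algebraic multiplicities) are λ = -3 with multiplicity 4, λ = 3 with multiplicity 1.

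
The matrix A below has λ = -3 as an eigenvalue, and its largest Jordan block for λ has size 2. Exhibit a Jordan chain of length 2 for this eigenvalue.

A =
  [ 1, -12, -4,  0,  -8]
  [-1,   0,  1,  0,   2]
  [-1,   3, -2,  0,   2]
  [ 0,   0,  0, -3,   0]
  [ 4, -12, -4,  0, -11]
A Jordan chain for λ = -3 of length 2:
v_1 = (4, -1, -1, 0, 4)ᵀ
v_2 = (1, 0, 0, 0, 0)ᵀ

Let N = A − (-3)·I. We want v_2 with N^2 v_2 = 0 but N^1 v_2 ≠ 0; then v_{j-1} := N · v_j for j = 2, …, 2.

Pick v_2 = (1, 0, 0, 0, 0)ᵀ.
Then v_1 = N · v_2 = (4, -1, -1, 0, 4)ᵀ.

Sanity check: (A − (-3)·I) v_1 = (0, 0, 0, 0, 0)ᵀ = 0. ✓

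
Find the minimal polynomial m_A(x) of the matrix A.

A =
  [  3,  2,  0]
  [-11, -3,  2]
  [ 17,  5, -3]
x^3 + 3*x^2 + 3*x + 1

The characteristic polynomial is χ_A(x) = (x + 1)^3, so the eigenvalues are known. The minimal polynomial is
  m_A(x) = Π_λ (x − λ)^{k_λ}
where k_λ is the size of the *largest* Jordan block for λ (equivalently, the smallest k with (A − λI)^k v = 0 for every generalised eigenvector v of λ).

  λ = -1: largest Jordan block has size 3, contributing (x + 1)^3

So m_A(x) = (x + 1)^3 = x^3 + 3*x^2 + 3*x + 1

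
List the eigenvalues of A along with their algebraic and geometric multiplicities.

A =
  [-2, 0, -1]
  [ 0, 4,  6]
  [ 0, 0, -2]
λ = -2: alg = 2, geom = 1; λ = 4: alg = 1, geom = 1

Step 1 — factor the characteristic polynomial to read off the algebraic multiplicities:
  χ_A(x) = (x - 4)*(x + 2)^2

Step 2 — compute geometric multiplicities via the rank-nullity identity g(λ) = n − rank(A − λI):
  rank(A − (-2)·I) = 2, so dim ker(A − (-2)·I) = n − 2 = 1
  rank(A − (4)·I) = 2, so dim ker(A − (4)·I) = n − 2 = 1

Summary:
  λ = -2: algebraic multiplicity = 2, geometric multiplicity = 1
  λ = 4: algebraic multiplicity = 1, geometric multiplicity = 1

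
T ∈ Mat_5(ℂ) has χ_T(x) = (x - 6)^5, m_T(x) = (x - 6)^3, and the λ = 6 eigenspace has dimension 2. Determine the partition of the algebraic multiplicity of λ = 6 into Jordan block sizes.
Block sizes for λ = 6: [3, 2]

Step 1 — from the characteristic polynomial, algebraic multiplicity of λ = 6 is 5. From dim ker(T − (6)·I) = 2, there are exactly 2 Jordan blocks for λ = 6.
Step 2 — from the minimal polynomial, the factor (x − 6)^3 tells us the largest block for λ = 6 has size 3.
Step 3 — with total size 5, 2 blocks, and largest block 3, the block sizes (in nonincreasing order) are [3, 2].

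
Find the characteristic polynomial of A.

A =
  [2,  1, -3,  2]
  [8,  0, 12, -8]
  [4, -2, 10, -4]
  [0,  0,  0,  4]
x^4 - 16*x^3 + 96*x^2 - 256*x + 256

Expanding det(x·I − A) (e.g. by cofactor expansion or by noting that A is similar to its Jordan form J, which has the same characteristic polynomial as A) gives
  χ_A(x) = x^4 - 16*x^3 + 96*x^2 - 256*x + 256
which factors as (x - 4)^4. The eigenvalues (with algebraic multiplicities) are λ = 4 with multiplicity 4.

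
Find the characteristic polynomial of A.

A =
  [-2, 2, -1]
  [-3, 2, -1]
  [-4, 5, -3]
x^3 + 3*x^2 + 3*x + 1

Expanding det(x·I − A) (e.g. by cofactor expansion or by noting that A is similar to its Jordan form J, which has the same characteristic polynomial as A) gives
  χ_A(x) = x^3 + 3*x^2 + 3*x + 1
which factors as (x + 1)^3. The eigenvalues (with algebraic multiplicities) are λ = -1 with multiplicity 3.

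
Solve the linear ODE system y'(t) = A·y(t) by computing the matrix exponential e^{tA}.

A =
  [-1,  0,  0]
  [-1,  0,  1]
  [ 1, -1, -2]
e^{tA} =
  [exp(-t), 0, 0]
  [-t*exp(-t), t*exp(-t) + exp(-t), t*exp(-t)]
  [t*exp(-t), -t*exp(-t), -t*exp(-t) + exp(-t)]

Strategy: write A = P · J · P⁻¹ where J is a Jordan canonical form, so e^{tA} = P · e^{tJ} · P⁻¹, and e^{tJ} can be computed block-by-block.

A has Jordan form
J =
  [-1,  1,  0]
  [ 0, -1,  0]
  [ 0,  0, -1]
(up to reordering of blocks).

Per-block formulas:
  For a 1×1 block at λ = -1: exp(t · [-1]) = [e^(-1t)].
  For a 2×2 Jordan block J_2(-1): exp(t · J_2(-1)) = e^(-1t)·(I + t·N), where N is the 2×2 nilpotent shift.

After assembling e^{tJ} and conjugating by P, we get:

e^{tA} =
  [exp(-t), 0, 0]
  [-t*exp(-t), t*exp(-t) + exp(-t), t*exp(-t)]
  [t*exp(-t), -t*exp(-t), -t*exp(-t) + exp(-t)]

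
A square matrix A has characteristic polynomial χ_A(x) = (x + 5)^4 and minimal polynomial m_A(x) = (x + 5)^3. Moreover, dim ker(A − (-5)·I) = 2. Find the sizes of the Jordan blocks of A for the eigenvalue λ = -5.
Block sizes for λ = -5: [3, 1]

Step 1 — from the characteristic polynomial, algebraic multiplicity of λ = -5 is 4. From dim ker(A − (-5)·I) = 2, there are exactly 2 Jordan blocks for λ = -5.
Step 2 — from the minimal polynomial, the factor (x + 5)^3 tells us the largest block for λ = -5 has size 3.
Step 3 — with total size 4, 2 blocks, and largest block 3, the block sizes (in nonincreasing order) are [3, 1].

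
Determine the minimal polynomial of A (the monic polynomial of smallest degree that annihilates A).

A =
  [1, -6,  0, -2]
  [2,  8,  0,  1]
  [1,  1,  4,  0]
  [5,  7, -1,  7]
x^3 - 15*x^2 + 75*x - 125

The characteristic polynomial is χ_A(x) = (x - 5)^4, so the eigenvalues are known. The minimal polynomial is
  m_A(x) = Π_λ (x − λ)^{k_λ}
where k_λ is the size of the *largest* Jordan block for λ (equivalently, the smallest k with (A − λI)^k v = 0 for every generalised eigenvector v of λ).

  λ = 5: largest Jordan block has size 3, contributing (x − 5)^3

So m_A(x) = (x - 5)^3 = x^3 - 15*x^2 + 75*x - 125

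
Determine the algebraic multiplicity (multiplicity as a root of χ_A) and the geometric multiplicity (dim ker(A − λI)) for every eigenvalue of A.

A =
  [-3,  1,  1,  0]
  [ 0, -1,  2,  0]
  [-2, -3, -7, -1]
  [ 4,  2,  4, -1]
λ = -3: alg = 4, geom = 2

Step 1 — factor the characteristic polynomial to read off the algebraic multiplicities:
  χ_A(x) = (x + 3)^4

Step 2 — compute geometric multiplicities via the rank-nullity identity g(λ) = n − rank(A − λI):
  rank(A − (-3)·I) = 2, so dim ker(A − (-3)·I) = n − 2 = 2

Summary:
  λ = -3: algebraic multiplicity = 4, geometric multiplicity = 2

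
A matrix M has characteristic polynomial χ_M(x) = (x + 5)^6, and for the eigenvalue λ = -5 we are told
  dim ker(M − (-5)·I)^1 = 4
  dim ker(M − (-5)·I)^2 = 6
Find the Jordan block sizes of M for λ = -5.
Block sizes for λ = -5: [2, 2, 1, 1]

From the dimensions of kernels of powers, the number of Jordan blocks of size at least j is d_j − d_{j−1} where d_j = dim ker(N^j) (with d_0 = 0). Computing the differences gives [4, 2].
The number of blocks of size exactly k is (#blocks of size ≥ k) − (#blocks of size ≥ k + 1), so the partition is: 2 block(s) of size 1, 2 block(s) of size 2.
In nonincreasing order the block sizes are [2, 2, 1, 1].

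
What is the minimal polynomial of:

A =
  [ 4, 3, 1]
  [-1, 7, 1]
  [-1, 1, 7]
x^3 - 18*x^2 + 108*x - 216

The characteristic polynomial is χ_A(x) = (x - 6)^3, so the eigenvalues are known. The minimal polynomial is
  m_A(x) = Π_λ (x − λ)^{k_λ}
where k_λ is the size of the *largest* Jordan block for λ (equivalently, the smallest k with (A − λI)^k v = 0 for every generalised eigenvector v of λ).

  λ = 6: largest Jordan block has size 3, contributing (x − 6)^3

So m_A(x) = (x - 6)^3 = x^3 - 18*x^2 + 108*x - 216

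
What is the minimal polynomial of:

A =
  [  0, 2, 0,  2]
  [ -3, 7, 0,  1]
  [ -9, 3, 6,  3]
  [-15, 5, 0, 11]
x^2 - 12*x + 36

The characteristic polynomial is χ_A(x) = (x - 6)^4, so the eigenvalues are known. The minimal polynomial is
  m_A(x) = Π_λ (x − λ)^{k_λ}
where k_λ is the size of the *largest* Jordan block for λ (equivalently, the smallest k with (A − λI)^k v = 0 for every generalised eigenvector v of λ).

  λ = 6: largest Jordan block has size 2, contributing (x − 6)^2

So m_A(x) = (x - 6)^2 = x^2 - 12*x + 36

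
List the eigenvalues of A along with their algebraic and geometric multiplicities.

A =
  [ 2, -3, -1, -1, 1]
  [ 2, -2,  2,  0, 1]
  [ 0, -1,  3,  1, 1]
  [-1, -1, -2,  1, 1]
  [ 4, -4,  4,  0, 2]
λ = 0: alg = 2, geom = 1; λ = 2: alg = 3, geom = 1

Step 1 — factor the characteristic polynomial to read off the algebraic multiplicities:
  χ_A(x) = x^2*(x - 2)^3

Step 2 — compute geometric multiplicities via the rank-nullity identity g(λ) = n − rank(A − λI):
  rank(A − (0)·I) = 4, so dim ker(A − (0)·I) = n − 4 = 1
  rank(A − (2)·I) = 4, so dim ker(A − (2)·I) = n − 4 = 1

Summary:
  λ = 0: algebraic multiplicity = 2, geometric multiplicity = 1
  λ = 2: algebraic multiplicity = 3, geometric multiplicity = 1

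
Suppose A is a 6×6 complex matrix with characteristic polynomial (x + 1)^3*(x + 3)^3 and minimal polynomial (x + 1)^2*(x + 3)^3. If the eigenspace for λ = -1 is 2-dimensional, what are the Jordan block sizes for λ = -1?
Block sizes for λ = -1: [2, 1]

Step 1 — from the characteristic polynomial, algebraic multiplicity of λ = -1 is 3. From dim ker(A − (-1)·I) = 2, there are exactly 2 Jordan blocks for λ = -1.
Step 2 — from the minimal polynomial, the factor (x + 1)^2 tells us the largest block for λ = -1 has size 2.
Step 3 — with total size 3, 2 blocks, and largest block 2, the block sizes (in nonincreasing order) are [2, 1].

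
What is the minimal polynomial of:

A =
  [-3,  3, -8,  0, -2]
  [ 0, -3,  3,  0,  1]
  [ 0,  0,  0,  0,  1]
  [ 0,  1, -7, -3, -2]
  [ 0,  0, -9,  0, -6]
x^3 + 9*x^2 + 27*x + 27

The characteristic polynomial is χ_A(x) = (x + 3)^5, so the eigenvalues are known. The minimal polynomial is
  m_A(x) = Π_λ (x − λ)^{k_λ}
where k_λ is the size of the *largest* Jordan block for λ (equivalently, the smallest k with (A − λI)^k v = 0 for every generalised eigenvector v of λ).

  λ = -3: largest Jordan block has size 3, contributing (x + 3)^3

So m_A(x) = (x + 3)^3 = x^3 + 9*x^2 + 27*x + 27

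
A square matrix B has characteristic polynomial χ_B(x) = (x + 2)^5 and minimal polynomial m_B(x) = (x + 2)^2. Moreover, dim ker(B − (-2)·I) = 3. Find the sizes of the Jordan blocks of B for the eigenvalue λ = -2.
Block sizes for λ = -2: [2, 2, 1]

Step 1 — from the characteristic polynomial, algebraic multiplicity of λ = -2 is 5. From dim ker(B − (-2)·I) = 3, there are exactly 3 Jordan blocks for λ = -2.
Step 2 — from the minimal polynomial, the factor (x + 2)^2 tells us the largest block for λ = -2 has size 2.
Step 3 — with total size 5, 3 blocks, and largest block 2, the block sizes (in nonincreasing order) are [2, 2, 1].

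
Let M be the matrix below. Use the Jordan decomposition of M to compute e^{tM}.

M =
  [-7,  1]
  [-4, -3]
e^{tM} =
  [-2*t*exp(-5*t) + exp(-5*t), t*exp(-5*t)]
  [-4*t*exp(-5*t), 2*t*exp(-5*t) + exp(-5*t)]

Strategy: write M = P · J · P⁻¹ where J is a Jordan canonical form, so e^{tM} = P · e^{tJ} · P⁻¹, and e^{tJ} can be computed block-by-block.

M has Jordan form
J =
  [-5,  1]
  [ 0, -5]
(up to reordering of blocks).

Per-block formulas:
  For a 2×2 Jordan block J_2(-5): exp(t · J_2(-5)) = e^(-5t)·(I + t·N), where N is the 2×2 nilpotent shift.

After assembling e^{tJ} and conjugating by P, we get:

e^{tM} =
  [-2*t*exp(-5*t) + exp(-5*t), t*exp(-5*t)]
  [-4*t*exp(-5*t), 2*t*exp(-5*t) + exp(-5*t)]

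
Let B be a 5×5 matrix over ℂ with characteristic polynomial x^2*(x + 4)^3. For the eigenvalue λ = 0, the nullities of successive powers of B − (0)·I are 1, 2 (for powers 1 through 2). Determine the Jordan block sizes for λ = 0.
Block sizes for λ = 0: [2]

From the dimensions of kernels of powers, the number of Jordan blocks of size at least j is d_j − d_{j−1} where d_j = dim ker(N^j) (with d_0 = 0). Computing the differences gives [1, 1].
The number of blocks of size exactly k is (#blocks of size ≥ k) − (#blocks of size ≥ k + 1), so the partition is: 1 block(s) of size 2.
In nonincreasing order the block sizes are [2].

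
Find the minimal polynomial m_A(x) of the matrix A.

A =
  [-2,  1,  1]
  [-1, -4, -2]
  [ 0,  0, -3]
x^3 + 9*x^2 + 27*x + 27

The characteristic polynomial is χ_A(x) = (x + 3)^3, so the eigenvalues are known. The minimal polynomial is
  m_A(x) = Π_λ (x − λ)^{k_λ}
where k_λ is the size of the *largest* Jordan block for λ (equivalently, the smallest k with (A − λI)^k v = 0 for every generalised eigenvector v of λ).

  λ = -3: largest Jordan block has size 3, contributing (x + 3)^3

So m_A(x) = (x + 3)^3 = x^3 + 9*x^2 + 27*x + 27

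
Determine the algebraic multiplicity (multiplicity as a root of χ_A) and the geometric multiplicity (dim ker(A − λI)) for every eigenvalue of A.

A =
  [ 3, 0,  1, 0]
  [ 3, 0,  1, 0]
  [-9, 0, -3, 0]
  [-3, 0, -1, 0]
λ = 0: alg = 4, geom = 3

Step 1 — factor the characteristic polynomial to read off the algebraic multiplicities:
  χ_A(x) = x^4

Step 2 — compute geometric multiplicities via the rank-nullity identity g(λ) = n − rank(A − λI):
  rank(A − (0)·I) = 1, so dim ker(A − (0)·I) = n − 1 = 3

Summary:
  λ = 0: algebraic multiplicity = 4, geometric multiplicity = 3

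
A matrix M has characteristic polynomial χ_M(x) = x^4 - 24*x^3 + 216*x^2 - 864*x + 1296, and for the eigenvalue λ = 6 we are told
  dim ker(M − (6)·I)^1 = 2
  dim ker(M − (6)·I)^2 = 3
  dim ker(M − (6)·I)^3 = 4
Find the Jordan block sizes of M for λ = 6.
Block sizes for λ = 6: [3, 1]

From the dimensions of kernels of powers, the number of Jordan blocks of size at least j is d_j − d_{j−1} where d_j = dim ker(N^j) (with d_0 = 0). Computing the differences gives [2, 1, 1].
The number of blocks of size exactly k is (#blocks of size ≥ k) − (#blocks of size ≥ k + 1), so the partition is: 1 block(s) of size 1, 1 block(s) of size 3.
In nonincreasing order the block sizes are [3, 1].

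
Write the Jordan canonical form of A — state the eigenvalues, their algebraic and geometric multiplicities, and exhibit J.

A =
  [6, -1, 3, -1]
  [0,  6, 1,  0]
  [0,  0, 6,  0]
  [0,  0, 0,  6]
J_3(6) ⊕ J_1(6)

The characteristic polynomial is
  det(x·I − A) = x^4 - 24*x^3 + 216*x^2 - 864*x + 1296 = (x - 6)^4

Eigenvalues and multiplicities (the geometric multiplicity of λ is n − rank(A − λI), which equals the number of Jordan blocks for λ):
  λ = 6: algebraic multiplicity = 4, geometric multiplicity = 2

Determining the block sizes for each eigenvalue:
  λ = 6: with am = 4 and gm = 2, the partition is not yet determined (e.g. several partitions of 4 into 2 parts exist). Let N = A − (6)·I. Computing rank(N^1) = 2, rank(N^2) = 1, rank(N^3) = 0; the number of blocks of size ≥ j is rank(N^{j−1}) − rank(N^j), giving [2, 1, 1]. So we have 1 block(s) of size 3, 1 block(s) of size 1 → block sizes [3, 1]

Assembling the blocks gives a Jordan form
J =
  [6, 1, 0, 0]
  [0, 6, 1, 0]
  [0, 0, 6, 0]
  [0, 0, 0, 6]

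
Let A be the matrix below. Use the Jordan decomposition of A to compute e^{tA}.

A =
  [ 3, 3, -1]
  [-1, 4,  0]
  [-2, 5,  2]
e^{tA} =
  [-t^2*exp(3*t)/2 + exp(3*t), -t^2*exp(3*t) + 3*t*exp(3*t), t^2*exp(3*t)/2 - t*exp(3*t)]
  [-t^2*exp(3*t)/2 - t*exp(3*t), -t^2*exp(3*t) + t*exp(3*t) + exp(3*t), t^2*exp(3*t)/2]
  [-3*t^2*exp(3*t)/2 - 2*t*exp(3*t), -3*t^2*exp(3*t) + 5*t*exp(3*t), 3*t^2*exp(3*t)/2 - t*exp(3*t) + exp(3*t)]

Strategy: write A = P · J · P⁻¹ where J is a Jordan canonical form, so e^{tA} = P · e^{tJ} · P⁻¹, and e^{tJ} can be computed block-by-block.

A has Jordan form
J =
  [3, 1, 0]
  [0, 3, 1]
  [0, 0, 3]
(up to reordering of blocks).

Per-block formulas:
  For a 3×3 Jordan block J_3(3): exp(t · J_3(3)) = e^(3t)·(I + t·N + (t^2/2)·N^2), where N is the 3×3 nilpotent shift.

After assembling e^{tJ} and conjugating by P, we get:

e^{tA} =
  [-t^2*exp(3*t)/2 + exp(3*t), -t^2*exp(3*t) + 3*t*exp(3*t), t^2*exp(3*t)/2 - t*exp(3*t)]
  [-t^2*exp(3*t)/2 - t*exp(3*t), -t^2*exp(3*t) + t*exp(3*t) + exp(3*t), t^2*exp(3*t)/2]
  [-3*t^2*exp(3*t)/2 - 2*t*exp(3*t), -3*t^2*exp(3*t) + 5*t*exp(3*t), 3*t^2*exp(3*t)/2 - t*exp(3*t) + exp(3*t)]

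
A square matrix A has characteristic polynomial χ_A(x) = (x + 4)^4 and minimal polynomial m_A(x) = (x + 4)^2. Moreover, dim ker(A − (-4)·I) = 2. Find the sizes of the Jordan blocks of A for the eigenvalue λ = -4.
Block sizes for λ = -4: [2, 2]

Step 1 — from the characteristic polynomial, algebraic multiplicity of λ = -4 is 4. From dim ker(A − (-4)·I) = 2, there are exactly 2 Jordan blocks for λ = -4.
Step 2 — from the minimal polynomial, the factor (x + 4)^2 tells us the largest block for λ = -4 has size 2.
Step 3 — with total size 4, 2 blocks, and largest block 2, the block sizes (in nonincreasing order) are [2, 2].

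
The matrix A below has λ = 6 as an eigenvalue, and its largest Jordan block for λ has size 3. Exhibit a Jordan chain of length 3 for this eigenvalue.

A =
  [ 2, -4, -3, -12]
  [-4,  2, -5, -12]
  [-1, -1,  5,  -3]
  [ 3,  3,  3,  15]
A Jordan chain for λ = 6 of length 3:
v_1 = (-1, 1, 0, 0)ᵀ
v_2 = (-4, -4, -1, 3)ᵀ
v_3 = (1, 0, 0, 0)ᵀ

Let N = A − (6)·I. We want v_3 with N^3 v_3 = 0 but N^2 v_3 ≠ 0; then v_{j-1} := N · v_j for j = 3, …, 2.

Pick v_3 = (1, 0, 0, 0)ᵀ.
Then v_2 = N · v_3 = (-4, -4, -1, 3)ᵀ.
Then v_1 = N · v_2 = (-1, 1, 0, 0)ᵀ.

Sanity check: (A − (6)·I) v_1 = (0, 0, 0, 0)ᵀ = 0. ✓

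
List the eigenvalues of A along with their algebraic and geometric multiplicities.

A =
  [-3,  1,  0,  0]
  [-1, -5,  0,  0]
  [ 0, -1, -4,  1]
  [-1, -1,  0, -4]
λ = -4: alg = 4, geom = 2

Step 1 — factor the characteristic polynomial to read off the algebraic multiplicities:
  χ_A(x) = (x + 4)^4

Step 2 — compute geometric multiplicities via the rank-nullity identity g(λ) = n − rank(A − λI):
  rank(A − (-4)·I) = 2, so dim ker(A − (-4)·I) = n − 2 = 2

Summary:
  λ = -4: algebraic multiplicity = 4, geometric multiplicity = 2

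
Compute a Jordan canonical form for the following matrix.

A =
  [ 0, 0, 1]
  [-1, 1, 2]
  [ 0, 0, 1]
J_1(0) ⊕ J_2(1)

The characteristic polynomial is
  det(x·I − A) = x^3 - 2*x^2 + x = x*(x - 1)^2

Eigenvalues and multiplicities (the geometric multiplicity of λ is n − rank(A − λI), which equals the number of Jordan blocks for λ):
  λ = 0: algebraic multiplicity = 1, geometric multiplicity = 1
  λ = 1: algebraic multiplicity = 2, geometric multiplicity = 1

Determining the block sizes for each eigenvalue:
  λ = 0: one block (gm = 1), so the single block has size am = 1 → block sizes [1]
  λ = 1: one block (gm = 1), so the single block has size am = 2 → block sizes [2]

Assembling the blocks gives a Jordan form
J =
  [0, 0, 0]
  [0, 1, 1]
  [0, 0, 1]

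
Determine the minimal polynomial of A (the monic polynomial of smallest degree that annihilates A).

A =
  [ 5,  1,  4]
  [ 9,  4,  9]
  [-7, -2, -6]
x^3 - 3*x^2 + 3*x - 1

The characteristic polynomial is χ_A(x) = (x - 1)^3, so the eigenvalues are known. The minimal polynomial is
  m_A(x) = Π_λ (x − λ)^{k_λ}
where k_λ is the size of the *largest* Jordan block for λ (equivalently, the smallest k with (A − λI)^k v = 0 for every generalised eigenvector v of λ).

  λ = 1: largest Jordan block has size 3, contributing (x − 1)^3

So m_A(x) = (x - 1)^3 = x^3 - 3*x^2 + 3*x - 1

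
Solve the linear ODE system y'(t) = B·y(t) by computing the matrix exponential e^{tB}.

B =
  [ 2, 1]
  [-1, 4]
e^{tB} =
  [-t*exp(3*t) + exp(3*t), t*exp(3*t)]
  [-t*exp(3*t), t*exp(3*t) + exp(3*t)]

Strategy: write B = P · J · P⁻¹ where J is a Jordan canonical form, so e^{tB} = P · e^{tJ} · P⁻¹, and e^{tJ} can be computed block-by-block.

B has Jordan form
J =
  [3, 1]
  [0, 3]
(up to reordering of blocks).

Per-block formulas:
  For a 2×2 Jordan block J_2(3): exp(t · J_2(3)) = e^(3t)·(I + t·N), where N is the 2×2 nilpotent shift.

After assembling e^{tJ} and conjugating by P, we get:

e^{tB} =
  [-t*exp(3*t) + exp(3*t), t*exp(3*t)]
  [-t*exp(3*t), t*exp(3*t) + exp(3*t)]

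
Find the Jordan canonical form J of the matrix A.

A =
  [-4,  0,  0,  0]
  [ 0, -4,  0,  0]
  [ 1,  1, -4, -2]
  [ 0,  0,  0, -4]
J_2(-4) ⊕ J_1(-4) ⊕ J_1(-4)

The characteristic polynomial is
  det(x·I − A) = x^4 + 16*x^3 + 96*x^2 + 256*x + 256 = (x + 4)^4

Eigenvalues and multiplicities (the geometric multiplicity of λ is n − rank(A − λI), which equals the number of Jordan blocks for λ):
  λ = -4: algebraic multiplicity = 4, geometric multiplicity = 3

Determining the block sizes for each eigenvalue:
  λ = -4: 3 blocks summing to 4 forces exactly one block of size 2 and the rest size 1 → block sizes [2, 1, 1]

Assembling the blocks gives a Jordan form
J =
  [-4,  1,  0,  0]
  [ 0, -4,  0,  0]
  [ 0,  0, -4,  0]
  [ 0,  0,  0, -4]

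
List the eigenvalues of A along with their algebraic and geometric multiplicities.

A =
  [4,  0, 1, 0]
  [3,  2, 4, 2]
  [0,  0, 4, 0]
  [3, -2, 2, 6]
λ = 4: alg = 4, geom = 2

Step 1 — factor the characteristic polynomial to read off the algebraic multiplicities:
  χ_A(x) = (x - 4)^4

Step 2 — compute geometric multiplicities via the rank-nullity identity g(λ) = n − rank(A − λI):
  rank(A − (4)·I) = 2, so dim ker(A − (4)·I) = n − 2 = 2

Summary:
  λ = 4: algebraic multiplicity = 4, geometric multiplicity = 2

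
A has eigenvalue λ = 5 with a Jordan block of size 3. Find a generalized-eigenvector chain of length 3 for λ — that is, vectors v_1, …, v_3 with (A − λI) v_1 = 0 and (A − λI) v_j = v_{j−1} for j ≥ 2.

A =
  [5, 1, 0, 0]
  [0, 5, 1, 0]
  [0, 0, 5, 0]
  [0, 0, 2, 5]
A Jordan chain for λ = 5 of length 3:
v_1 = (1, 0, 0, 0)ᵀ
v_2 = (0, 1, 0, 2)ᵀ
v_3 = (0, 0, 1, 0)ᵀ

Let N = A − (5)·I. We want v_3 with N^3 v_3 = 0 but N^2 v_3 ≠ 0; then v_{j-1} := N · v_j for j = 3, …, 2.

Pick v_3 = (0, 0, 1, 0)ᵀ.
Then v_2 = N · v_3 = (0, 1, 0, 2)ᵀ.
Then v_1 = N · v_2 = (1, 0, 0, 0)ᵀ.

Sanity check: (A − (5)·I) v_1 = (0, 0, 0, 0)ᵀ = 0. ✓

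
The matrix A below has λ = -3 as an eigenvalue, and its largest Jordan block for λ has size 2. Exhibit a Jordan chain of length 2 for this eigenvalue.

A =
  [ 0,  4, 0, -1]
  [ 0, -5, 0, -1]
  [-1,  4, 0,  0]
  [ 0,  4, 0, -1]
A Jordan chain for λ = -3 of length 2:
v_1 = (4, -2, 4, 4)ᵀ
v_2 = (0, 1, 0, 0)ᵀ

Let N = A − (-3)·I. We want v_2 with N^2 v_2 = 0 but N^1 v_2 ≠ 0; then v_{j-1} := N · v_j for j = 2, …, 2.

Pick v_2 = (0, 1, 0, 0)ᵀ.
Then v_1 = N · v_2 = (4, -2, 4, 4)ᵀ.

Sanity check: (A − (-3)·I) v_1 = (0, 0, 0, 0)ᵀ = 0. ✓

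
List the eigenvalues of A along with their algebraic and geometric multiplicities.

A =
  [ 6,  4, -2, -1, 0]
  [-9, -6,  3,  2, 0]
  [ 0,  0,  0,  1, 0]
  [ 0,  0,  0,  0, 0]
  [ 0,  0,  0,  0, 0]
λ = 0: alg = 5, geom = 3

Step 1 — factor the characteristic polynomial to read off the algebraic multiplicities:
  χ_A(x) = x^5

Step 2 — compute geometric multiplicities via the rank-nullity identity g(λ) = n − rank(A − λI):
  rank(A − (0)·I) = 2, so dim ker(A − (0)·I) = n − 2 = 3

Summary:
  λ = 0: algebraic multiplicity = 5, geometric multiplicity = 3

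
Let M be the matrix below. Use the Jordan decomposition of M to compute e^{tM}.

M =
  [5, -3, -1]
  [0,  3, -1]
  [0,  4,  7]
e^{tM} =
  [exp(5*t), t^2*exp(5*t) - 3*t*exp(5*t), t^2*exp(5*t)/2 - t*exp(5*t)]
  [0, -2*t*exp(5*t) + exp(5*t), -t*exp(5*t)]
  [0, 4*t*exp(5*t), 2*t*exp(5*t) + exp(5*t)]

Strategy: write M = P · J · P⁻¹ where J is a Jordan canonical form, so e^{tM} = P · e^{tJ} · P⁻¹, and e^{tJ} can be computed block-by-block.

M has Jordan form
J =
  [5, 1, 0]
  [0, 5, 1]
  [0, 0, 5]
(up to reordering of blocks).

Per-block formulas:
  For a 3×3 Jordan block J_3(5): exp(t · J_3(5)) = e^(5t)·(I + t·N + (t^2/2)·N^2), where N is the 3×3 nilpotent shift.

After assembling e^{tJ} and conjugating by P, we get:

e^{tM} =
  [exp(5*t), t^2*exp(5*t) - 3*t*exp(5*t), t^2*exp(5*t)/2 - t*exp(5*t)]
  [0, -2*t*exp(5*t) + exp(5*t), -t*exp(5*t)]
  [0, 4*t*exp(5*t), 2*t*exp(5*t) + exp(5*t)]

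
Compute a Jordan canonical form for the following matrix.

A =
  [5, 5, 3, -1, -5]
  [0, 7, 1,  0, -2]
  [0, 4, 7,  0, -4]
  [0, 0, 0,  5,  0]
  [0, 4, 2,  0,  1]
J_3(5) ⊕ J_1(5) ⊕ J_1(5)

The characteristic polynomial is
  det(x·I − A) = x^5 - 25*x^4 + 250*x^3 - 1250*x^2 + 3125*x - 3125 = (x - 5)^5

Eigenvalues and multiplicities (the geometric multiplicity of λ is n − rank(A − λI), which equals the number of Jordan blocks for λ):
  λ = 5: algebraic multiplicity = 5, geometric multiplicity = 3

Determining the block sizes for each eigenvalue:
  λ = 5: with am = 5 and gm = 3, the partition is not yet determined (e.g. several partitions of 5 into 3 parts exist). Let N = A − (5)·I. Computing rank(N^1) = 2, rank(N^2) = 1, rank(N^3) = 0; the number of blocks of size ≥ j is rank(N^{j−1}) − rank(N^j), giving [3, 1, 1]. So we have 1 block(s) of size 3, 2 block(s) of size 1 → block sizes [3, 1, 1]

Assembling the blocks gives a Jordan form
J =
  [5, 1, 0, 0, 0]
  [0, 5, 1, 0, 0]
  [0, 0, 5, 0, 0]
  [0, 0, 0, 5, 0]
  [0, 0, 0, 0, 5]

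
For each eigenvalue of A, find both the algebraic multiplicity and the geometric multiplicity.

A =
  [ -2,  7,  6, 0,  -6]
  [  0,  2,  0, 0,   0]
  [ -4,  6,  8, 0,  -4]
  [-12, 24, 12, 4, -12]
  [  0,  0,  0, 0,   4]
λ = 2: alg = 2, geom = 1; λ = 4: alg = 3, geom = 3

Step 1 — factor the characteristic polynomial to read off the algebraic multiplicities:
  χ_A(x) = (x - 4)^3*(x - 2)^2

Step 2 — compute geometric multiplicities via the rank-nullity identity g(λ) = n − rank(A − λI):
  rank(A − (2)·I) = 4, so dim ker(A − (2)·I) = n − 4 = 1
  rank(A − (4)·I) = 2, so dim ker(A − (4)·I) = n − 2 = 3

Summary:
  λ = 2: algebraic multiplicity = 2, geometric multiplicity = 1
  λ = 4: algebraic multiplicity = 3, geometric multiplicity = 3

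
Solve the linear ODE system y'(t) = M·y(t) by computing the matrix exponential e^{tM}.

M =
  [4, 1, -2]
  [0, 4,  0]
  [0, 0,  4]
e^{tM} =
  [exp(4*t), t*exp(4*t), -2*t*exp(4*t)]
  [0, exp(4*t), 0]
  [0, 0, exp(4*t)]

Strategy: write M = P · J · P⁻¹ where J is a Jordan canonical form, so e^{tM} = P · e^{tJ} · P⁻¹, and e^{tJ} can be computed block-by-block.

M has Jordan form
J =
  [4, 1, 0]
  [0, 4, 0]
  [0, 0, 4]
(up to reordering of blocks).

Per-block formulas:
  For a 2×2 Jordan block J_2(4): exp(t · J_2(4)) = e^(4t)·(I + t·N), where N is the 2×2 nilpotent shift.
  For a 1×1 block at λ = 4: exp(t · [4]) = [e^(4t)].

After assembling e^{tJ} and conjugating by P, we get:

e^{tM} =
  [exp(4*t), t*exp(4*t), -2*t*exp(4*t)]
  [0, exp(4*t), 0]
  [0, 0, exp(4*t)]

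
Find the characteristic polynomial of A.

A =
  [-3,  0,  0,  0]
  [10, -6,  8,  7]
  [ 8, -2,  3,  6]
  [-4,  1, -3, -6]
x^4 + 12*x^3 + 54*x^2 + 108*x + 81

Expanding det(x·I − A) (e.g. by cofactor expansion or by noting that A is similar to its Jordan form J, which has the same characteristic polynomial as A) gives
  χ_A(x) = x^4 + 12*x^3 + 54*x^2 + 108*x + 81
which factors as (x + 3)^4. The eigenvalues (with algebraic multiplicities) are λ = -3 with multiplicity 4.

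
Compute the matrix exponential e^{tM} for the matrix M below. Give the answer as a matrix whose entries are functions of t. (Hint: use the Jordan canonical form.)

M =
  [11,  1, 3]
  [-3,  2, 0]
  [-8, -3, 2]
e^{tM} =
  [9*t^2*exp(5*t)/2 + 6*t*exp(5*t) + exp(5*t), -3*t^2*exp(5*t) + t*exp(5*t), 9*t^2*exp(5*t)/2 + 3*t*exp(5*t)]
  [-9*t^2*exp(5*t)/2 - 3*t*exp(5*t), 3*t^2*exp(5*t) - 3*t*exp(5*t) + exp(5*t), -9*t^2*exp(5*t)/2]
  [-15*t^2*exp(5*t)/2 - 8*t*exp(5*t), 5*t^2*exp(5*t) - 3*t*exp(5*t), -15*t^2*exp(5*t)/2 - 3*t*exp(5*t) + exp(5*t)]

Strategy: write M = P · J · P⁻¹ where J is a Jordan canonical form, so e^{tM} = P · e^{tJ} · P⁻¹, and e^{tJ} can be computed block-by-block.

M has Jordan form
J =
  [5, 1, 0]
  [0, 5, 1]
  [0, 0, 5]
(up to reordering of blocks).

Per-block formulas:
  For a 3×3 Jordan block J_3(5): exp(t · J_3(5)) = e^(5t)·(I + t·N + (t^2/2)·N^2), where N is the 3×3 nilpotent shift.

After assembling e^{tJ} and conjugating by P, we get:

e^{tM} =
  [9*t^2*exp(5*t)/2 + 6*t*exp(5*t) + exp(5*t), -3*t^2*exp(5*t) + t*exp(5*t), 9*t^2*exp(5*t)/2 + 3*t*exp(5*t)]
  [-9*t^2*exp(5*t)/2 - 3*t*exp(5*t), 3*t^2*exp(5*t) - 3*t*exp(5*t) + exp(5*t), -9*t^2*exp(5*t)/2]
  [-15*t^2*exp(5*t)/2 - 8*t*exp(5*t), 5*t^2*exp(5*t) - 3*t*exp(5*t), -15*t^2*exp(5*t)/2 - 3*t*exp(5*t) + exp(5*t)]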